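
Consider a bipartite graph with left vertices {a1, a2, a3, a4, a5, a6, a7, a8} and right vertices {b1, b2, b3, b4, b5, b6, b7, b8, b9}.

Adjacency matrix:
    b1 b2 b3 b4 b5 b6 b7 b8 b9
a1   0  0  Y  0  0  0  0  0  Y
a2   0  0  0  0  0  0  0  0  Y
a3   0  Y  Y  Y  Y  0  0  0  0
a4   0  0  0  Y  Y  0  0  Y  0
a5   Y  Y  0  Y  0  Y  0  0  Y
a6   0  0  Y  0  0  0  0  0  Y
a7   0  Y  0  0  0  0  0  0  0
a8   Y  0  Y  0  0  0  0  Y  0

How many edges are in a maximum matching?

7

One maximum matching: a1–b3, a2–b9, a3–b4, a4–b5, a5–b1, a7–b2, a8–b8.
The set {a1, a2, a6} has only 2 neighbours ({b3, b9}), so by Hall's theorem at most 7 of the 8 left vertices can be matched.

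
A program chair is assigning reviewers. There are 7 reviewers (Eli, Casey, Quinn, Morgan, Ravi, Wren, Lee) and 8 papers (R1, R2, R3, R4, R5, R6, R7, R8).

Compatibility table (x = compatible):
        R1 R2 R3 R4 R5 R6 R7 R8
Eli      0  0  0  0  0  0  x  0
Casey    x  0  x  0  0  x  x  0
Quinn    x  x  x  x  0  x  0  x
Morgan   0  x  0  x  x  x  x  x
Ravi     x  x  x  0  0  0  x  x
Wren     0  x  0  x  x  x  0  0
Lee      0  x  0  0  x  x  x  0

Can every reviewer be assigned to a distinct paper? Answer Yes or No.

For example, pair Eli–R7, Casey–R1, Quinn–R6, Morgan–R2, Ravi–R3, Wren–R4, Lee–R5.
Every reviewer is matched, so this matching saturates all of them.

Yes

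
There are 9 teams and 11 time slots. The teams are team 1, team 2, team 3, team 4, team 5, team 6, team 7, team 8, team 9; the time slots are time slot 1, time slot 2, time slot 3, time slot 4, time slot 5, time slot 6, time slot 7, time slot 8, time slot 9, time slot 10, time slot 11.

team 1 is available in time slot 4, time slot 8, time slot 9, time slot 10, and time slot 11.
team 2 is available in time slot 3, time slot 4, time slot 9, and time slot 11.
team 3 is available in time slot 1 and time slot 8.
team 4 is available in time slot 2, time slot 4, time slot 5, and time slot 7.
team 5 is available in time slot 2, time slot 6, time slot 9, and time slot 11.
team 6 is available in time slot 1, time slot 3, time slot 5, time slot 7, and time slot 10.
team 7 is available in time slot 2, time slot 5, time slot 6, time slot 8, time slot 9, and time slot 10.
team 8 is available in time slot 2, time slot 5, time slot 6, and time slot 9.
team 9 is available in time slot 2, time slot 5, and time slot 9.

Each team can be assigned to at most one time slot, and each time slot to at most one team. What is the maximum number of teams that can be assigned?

One maximum matching: team 1→time slot 8, team 2→time slot 3, team 3→time slot 1, team 4→time slot 4, team 5→time slot 11, team 6→time slot 7, team 7→time slot 5, team 8→time slot 9, team 9→time slot 2.
This saturates every team, so 9 is the maximum.

9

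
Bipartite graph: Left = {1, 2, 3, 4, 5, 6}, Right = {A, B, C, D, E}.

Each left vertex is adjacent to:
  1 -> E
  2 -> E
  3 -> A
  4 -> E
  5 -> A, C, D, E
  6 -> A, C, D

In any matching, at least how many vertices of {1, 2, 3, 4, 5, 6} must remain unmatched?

2

One maximum matching: 1-E, 3-A, 5-D, 6-C.
The set {1, 2, 4} has only 1 neighbour ({E}), so by Hall's theorem at most 4 of the 6 left vertices can be matched.
That matches 4 of the 6, leaving 2 unmatched; no matching can do better.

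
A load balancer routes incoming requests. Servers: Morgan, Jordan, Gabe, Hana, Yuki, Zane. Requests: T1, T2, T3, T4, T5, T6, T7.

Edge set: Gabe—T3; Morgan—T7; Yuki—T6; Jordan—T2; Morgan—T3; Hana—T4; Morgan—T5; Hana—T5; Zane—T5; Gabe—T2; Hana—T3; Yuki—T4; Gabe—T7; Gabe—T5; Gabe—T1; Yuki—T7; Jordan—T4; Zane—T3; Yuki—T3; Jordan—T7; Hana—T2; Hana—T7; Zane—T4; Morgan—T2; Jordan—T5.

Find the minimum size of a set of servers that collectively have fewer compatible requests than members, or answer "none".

A matching saturating every server exists, for instance Morgan→T3, Jordan→T2, Gabe→T7, Hana→T4, Yuki→T6, Zane→T5.
By Hall's marriage theorem, this means |N(S)| ≥ |S| for every subset S, so no violating subset exists.

none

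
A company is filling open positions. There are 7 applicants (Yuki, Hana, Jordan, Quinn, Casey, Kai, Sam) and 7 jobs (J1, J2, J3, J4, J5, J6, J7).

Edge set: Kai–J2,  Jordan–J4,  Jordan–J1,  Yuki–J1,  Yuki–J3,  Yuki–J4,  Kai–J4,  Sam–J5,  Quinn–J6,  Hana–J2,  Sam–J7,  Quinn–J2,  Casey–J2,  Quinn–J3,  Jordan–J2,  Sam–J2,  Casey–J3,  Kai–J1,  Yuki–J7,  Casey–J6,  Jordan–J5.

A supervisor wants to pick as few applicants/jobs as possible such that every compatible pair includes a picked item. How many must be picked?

A maximum matching has 7 edges (e.g. Yuki–J1, Hana–J2, Jordan–J5, Quinn–J6, Casey–J3, Kai–J4, Sam–J7).
By König's theorem the minimum vertex cover has the same size. One such cover is {Yuki, Hana, Jordan, Quinn, Casey, Kai, Sam}.

7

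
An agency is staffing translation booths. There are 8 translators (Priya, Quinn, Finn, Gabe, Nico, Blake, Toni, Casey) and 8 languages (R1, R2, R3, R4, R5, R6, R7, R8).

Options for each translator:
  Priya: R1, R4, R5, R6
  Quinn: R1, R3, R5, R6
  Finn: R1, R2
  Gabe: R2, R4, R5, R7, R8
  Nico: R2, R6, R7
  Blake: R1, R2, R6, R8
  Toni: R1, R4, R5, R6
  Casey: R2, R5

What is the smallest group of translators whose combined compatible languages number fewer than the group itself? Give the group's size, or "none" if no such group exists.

none

A matching saturating every translator exists, for instance Priya→R4, Quinn→R3, Finn→R2, Gabe→R8, Nico→R7, Blake→R6, Toni→R1, Casey→R5.
By Hall's marriage theorem, this means |N(S)| ≥ |S| for every subset S, so no violating subset exists.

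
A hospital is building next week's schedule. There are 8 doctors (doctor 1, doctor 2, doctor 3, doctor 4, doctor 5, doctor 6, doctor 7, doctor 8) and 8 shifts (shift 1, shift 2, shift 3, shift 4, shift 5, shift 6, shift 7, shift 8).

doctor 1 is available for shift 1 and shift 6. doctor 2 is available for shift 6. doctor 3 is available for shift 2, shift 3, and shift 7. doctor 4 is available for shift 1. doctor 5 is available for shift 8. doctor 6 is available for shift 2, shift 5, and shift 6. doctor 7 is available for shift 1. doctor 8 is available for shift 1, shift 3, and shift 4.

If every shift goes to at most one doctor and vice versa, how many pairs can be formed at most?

6

A valid assignment of size 6: doctor 1→shift 1, doctor 2→shift 6, doctor 3→shift 2, doctor 5→shift 8, doctor 6→shift 5, doctor 8→shift 3.
The set {doctor 1, doctor 2, doctor 4, doctor 7} has only 2 neighbours ({shift 1, shift 6}), so by Hall's theorem at most 6 of the 8 doctors can be matched.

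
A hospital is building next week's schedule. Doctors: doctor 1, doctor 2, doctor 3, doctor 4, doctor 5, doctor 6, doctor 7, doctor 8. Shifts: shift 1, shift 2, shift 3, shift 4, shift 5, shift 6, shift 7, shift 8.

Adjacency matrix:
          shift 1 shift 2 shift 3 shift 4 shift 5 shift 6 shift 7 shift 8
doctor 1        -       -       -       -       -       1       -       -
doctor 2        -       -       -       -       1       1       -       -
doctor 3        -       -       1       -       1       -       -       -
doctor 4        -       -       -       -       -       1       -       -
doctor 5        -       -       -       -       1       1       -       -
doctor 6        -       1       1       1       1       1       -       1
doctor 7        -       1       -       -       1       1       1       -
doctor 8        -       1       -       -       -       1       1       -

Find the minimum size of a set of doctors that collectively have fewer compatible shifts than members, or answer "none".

2

Take S = {doctor 1, doctor 4}. Its neighbourhood is {shift 6}, so |N(S)| = 1 < |S| = 2.
No single vertex violates Hall's condition since each has at least one neighbour, so 2 is the minimum.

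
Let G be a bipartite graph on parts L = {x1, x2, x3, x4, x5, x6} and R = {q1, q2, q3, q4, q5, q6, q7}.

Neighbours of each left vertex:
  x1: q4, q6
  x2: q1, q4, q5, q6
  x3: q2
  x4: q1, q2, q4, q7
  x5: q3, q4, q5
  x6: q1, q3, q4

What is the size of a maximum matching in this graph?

6

A valid assignment of size 6: x1–q6, x2–q1, x3–q2, x4–q7, x5–q5, x6–q4.
All 6 left vertices are matched, so no larger matching exists.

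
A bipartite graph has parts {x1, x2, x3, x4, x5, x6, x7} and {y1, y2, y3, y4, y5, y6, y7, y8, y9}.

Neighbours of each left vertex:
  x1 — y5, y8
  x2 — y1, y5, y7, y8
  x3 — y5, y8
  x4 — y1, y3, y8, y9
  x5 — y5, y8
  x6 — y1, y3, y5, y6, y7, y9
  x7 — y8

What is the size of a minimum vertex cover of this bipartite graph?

5

The 5 edges x1–y5, x2–y1, x3–y8, x4–y3, x6–y6 form a matching, so any vertex cover needs at least 5 vertices (one per matched edge).
Conversely {x2, x4, x6, y5, y8} meets every edge and has exactly 5 vertices, so 5 is optimal.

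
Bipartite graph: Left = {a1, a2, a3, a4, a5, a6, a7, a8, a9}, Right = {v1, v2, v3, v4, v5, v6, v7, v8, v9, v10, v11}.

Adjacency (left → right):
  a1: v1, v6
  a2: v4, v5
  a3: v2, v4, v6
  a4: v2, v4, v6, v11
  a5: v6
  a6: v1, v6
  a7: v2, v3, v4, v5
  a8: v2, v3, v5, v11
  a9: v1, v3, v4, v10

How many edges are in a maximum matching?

For example, pair a1-v1, a2-v5, a3-v4, a4-v11, a5-v6, a7-v3, a8-v2, a9-v10.
The set {a1, a5, a6} has only 2 neighbours ({v1, v6}), so by Hall's theorem at most 8 of the 9 left vertices can be matched.

8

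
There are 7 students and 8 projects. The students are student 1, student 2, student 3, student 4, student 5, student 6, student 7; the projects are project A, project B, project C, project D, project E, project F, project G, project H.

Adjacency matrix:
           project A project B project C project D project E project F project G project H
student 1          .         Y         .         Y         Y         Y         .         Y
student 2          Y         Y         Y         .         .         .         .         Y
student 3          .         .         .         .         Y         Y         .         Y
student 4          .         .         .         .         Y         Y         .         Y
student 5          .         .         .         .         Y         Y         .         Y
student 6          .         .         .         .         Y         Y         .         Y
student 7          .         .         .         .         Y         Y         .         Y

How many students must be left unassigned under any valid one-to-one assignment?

A valid assignment of size 5: student 1→project B, student 2→project C, student 3→project F, student 4→project H, student 5→project E.
The set {student 3, student 4, student 5, student 6, student 7} has only 3 neighbours ({project E, project F, project H}), so by Hall's theorem at most 5 of the 7 students can be matched.
That matches 5 of the 7, leaving 2 unmatched; no matching can do better.

2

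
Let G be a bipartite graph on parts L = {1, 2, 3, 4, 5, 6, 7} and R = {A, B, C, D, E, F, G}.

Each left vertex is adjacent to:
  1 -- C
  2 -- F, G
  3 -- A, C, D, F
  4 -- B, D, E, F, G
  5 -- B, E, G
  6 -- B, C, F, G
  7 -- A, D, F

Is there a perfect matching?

One maximum matching: 1→C, 2→G, 3→A, 4→D, 5→E, 6→B, 7→F.
All 7 left vertices are covered.

Yes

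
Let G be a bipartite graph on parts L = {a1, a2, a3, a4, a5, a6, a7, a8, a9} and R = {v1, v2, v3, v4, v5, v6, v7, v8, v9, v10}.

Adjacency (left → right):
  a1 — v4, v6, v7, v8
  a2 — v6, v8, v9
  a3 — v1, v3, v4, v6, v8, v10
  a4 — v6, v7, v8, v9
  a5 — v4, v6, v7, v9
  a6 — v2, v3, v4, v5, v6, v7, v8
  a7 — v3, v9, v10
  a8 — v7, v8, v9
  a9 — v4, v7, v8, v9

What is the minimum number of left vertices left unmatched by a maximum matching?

One maximum matching: a1→v8, a2→v9, a3→v1, a4→v6, a5→v4, a6→v3, a7→v10, a8→v7.
The set {a1, a2, a4, a5, a8, a9} has only 5 neighbours ({v4, v6, v7, v8, v9}), so by Hall's theorem at most 8 of the 9 left vertices can be matched.
That matches 8 of the 9, leaving 1 unmatched; no matching can do better.

1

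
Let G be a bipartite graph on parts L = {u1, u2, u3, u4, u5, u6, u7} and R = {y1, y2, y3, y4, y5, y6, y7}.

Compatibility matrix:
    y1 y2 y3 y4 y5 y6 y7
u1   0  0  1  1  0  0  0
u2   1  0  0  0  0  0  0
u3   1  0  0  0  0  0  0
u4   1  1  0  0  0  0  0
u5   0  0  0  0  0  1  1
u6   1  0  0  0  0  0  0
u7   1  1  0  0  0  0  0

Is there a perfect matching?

The set {u2, u3, u4, u6, u7} has only 2 neighbours ({y1, y2}), so by Hall's theorem at most 4 of the 7 left vertices can be matched.
Hence no matching covers every left vertex.

No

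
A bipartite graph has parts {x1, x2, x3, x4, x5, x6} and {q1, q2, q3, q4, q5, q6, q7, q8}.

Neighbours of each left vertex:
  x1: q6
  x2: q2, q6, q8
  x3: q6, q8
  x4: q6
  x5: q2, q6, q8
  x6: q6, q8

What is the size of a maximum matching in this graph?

One maximum matching: x1–q6, x2–q2, x3–q8.
The set {x1, x2, x3, x4, x5, x6} has only 3 neighbours ({q2, q6, q8}), so by Hall's theorem at most 3 of the 6 left vertices can be matched.

3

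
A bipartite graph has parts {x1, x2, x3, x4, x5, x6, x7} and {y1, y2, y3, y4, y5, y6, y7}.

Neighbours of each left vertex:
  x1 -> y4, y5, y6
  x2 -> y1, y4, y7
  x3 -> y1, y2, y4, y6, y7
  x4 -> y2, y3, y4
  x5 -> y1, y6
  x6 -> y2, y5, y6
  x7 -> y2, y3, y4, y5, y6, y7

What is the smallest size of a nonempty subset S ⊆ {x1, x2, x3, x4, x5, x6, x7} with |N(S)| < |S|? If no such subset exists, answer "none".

none

A matching saturating every left vertex exists, for instance x1→y5, x2→y4, x3→y7, x4→y3, x5→y1, x6→y2, x7→y6.
By Hall's marriage theorem, this means |N(S)| ≥ |S| for every subset S, so no violating subset exists.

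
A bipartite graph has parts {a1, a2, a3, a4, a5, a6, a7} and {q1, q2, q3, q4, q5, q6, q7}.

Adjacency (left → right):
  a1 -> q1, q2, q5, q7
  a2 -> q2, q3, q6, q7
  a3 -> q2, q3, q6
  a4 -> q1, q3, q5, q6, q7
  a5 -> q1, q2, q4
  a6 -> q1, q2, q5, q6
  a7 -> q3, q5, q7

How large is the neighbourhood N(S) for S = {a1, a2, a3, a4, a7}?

The union of neighbours of {a1, a2, a3, a4, a7} is {q1, q2, q3, q5, q6, q7}, which has 6 elements.
Since |N(S)| = 6 ≥ |S| = 5, Hall's condition holds for this subset.

6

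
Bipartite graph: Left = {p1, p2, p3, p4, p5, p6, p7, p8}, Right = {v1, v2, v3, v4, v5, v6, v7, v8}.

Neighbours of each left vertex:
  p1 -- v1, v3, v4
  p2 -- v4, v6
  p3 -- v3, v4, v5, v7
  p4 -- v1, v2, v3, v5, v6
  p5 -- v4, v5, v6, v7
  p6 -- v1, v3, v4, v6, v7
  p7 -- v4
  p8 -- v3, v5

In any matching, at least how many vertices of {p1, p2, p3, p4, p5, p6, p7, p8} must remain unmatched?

A valid assignment of size 7: p1-v1, p2-v6, p3-v5, p4-v2, p5-v7, p6-v3, p7-v4.
The set {p1, p2, p3, p5, p6, p7, p8} has only 6 neighbours ({v1, v3, v4, v5, v6, v7}), so by Hall's theorem at most 7 of the 8 left vertices can be matched.
That matches 7 of the 8, leaving 1 unmatched; no matching can do better.

1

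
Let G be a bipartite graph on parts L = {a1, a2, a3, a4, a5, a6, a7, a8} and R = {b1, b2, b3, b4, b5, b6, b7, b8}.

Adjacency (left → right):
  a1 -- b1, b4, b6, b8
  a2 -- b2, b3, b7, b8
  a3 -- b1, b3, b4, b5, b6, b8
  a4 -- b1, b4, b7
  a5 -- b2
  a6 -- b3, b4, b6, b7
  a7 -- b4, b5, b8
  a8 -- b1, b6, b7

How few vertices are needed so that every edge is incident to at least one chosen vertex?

8

{a1, a2, a3, a4, a5, a6, a7, a8} is a vertex cover of size 8: every edge has an endpoint in this set.
No smaller cover exists because a1–b8, a2–b3, a3–b1, a4–b4, a5–b2, a6–b7, a7–b5, a8–b6 is a matching of size 8, and a cover must include an endpoint of each of these disjoint edges (König's theorem).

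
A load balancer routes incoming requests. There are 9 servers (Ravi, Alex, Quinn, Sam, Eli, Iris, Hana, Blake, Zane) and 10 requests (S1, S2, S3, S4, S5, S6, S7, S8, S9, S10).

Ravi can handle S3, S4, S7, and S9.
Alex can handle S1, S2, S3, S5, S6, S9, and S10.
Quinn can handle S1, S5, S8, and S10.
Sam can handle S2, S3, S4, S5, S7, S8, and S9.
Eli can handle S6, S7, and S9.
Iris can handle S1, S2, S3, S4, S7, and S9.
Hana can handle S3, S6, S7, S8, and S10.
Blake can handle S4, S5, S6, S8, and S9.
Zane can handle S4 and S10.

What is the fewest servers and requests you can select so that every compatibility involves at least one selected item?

{Ravi, Alex, Quinn, Sam, Eli, Iris, Hana, Blake, Zane} is a vertex cover of size 9: every edge has an endpoint in this set.
No smaller cover exists because Ravi–S4, Alex–S2, Quinn–S8, Sam–S7, Eli–S9, Iris–S1, Hana–S3, Blake–S6, Zane–S10 is a matching of size 9, and a cover must include an endpoint of each of these disjoint edges (König's theorem).

9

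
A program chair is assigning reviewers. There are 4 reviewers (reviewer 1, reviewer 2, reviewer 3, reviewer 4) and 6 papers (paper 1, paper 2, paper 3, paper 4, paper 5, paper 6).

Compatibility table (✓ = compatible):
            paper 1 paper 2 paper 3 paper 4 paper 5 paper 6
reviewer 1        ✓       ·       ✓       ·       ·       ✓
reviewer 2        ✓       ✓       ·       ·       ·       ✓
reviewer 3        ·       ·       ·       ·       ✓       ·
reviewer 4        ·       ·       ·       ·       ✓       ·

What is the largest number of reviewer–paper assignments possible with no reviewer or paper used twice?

3

For example, pair reviewer 1-paper 1, reviewer 2-paper 6, reviewer 3-paper 5.
The set {reviewer 3, reviewer 4} has only 1 neighbour ({paper 5}), so by Hall's theorem at most 3 of the 4 reviewers can be matched.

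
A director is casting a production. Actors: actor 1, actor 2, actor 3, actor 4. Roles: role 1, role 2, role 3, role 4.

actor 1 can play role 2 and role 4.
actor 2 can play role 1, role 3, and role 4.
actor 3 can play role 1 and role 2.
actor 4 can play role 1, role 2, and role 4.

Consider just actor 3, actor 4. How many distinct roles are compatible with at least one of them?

3

The union of neighbours of {actor 3, actor 4} is {role 1, role 2, role 4}, which has 3 elements.
Since |N(S)| = 3 ≥ |S| = 2, Hall's condition holds for this subset.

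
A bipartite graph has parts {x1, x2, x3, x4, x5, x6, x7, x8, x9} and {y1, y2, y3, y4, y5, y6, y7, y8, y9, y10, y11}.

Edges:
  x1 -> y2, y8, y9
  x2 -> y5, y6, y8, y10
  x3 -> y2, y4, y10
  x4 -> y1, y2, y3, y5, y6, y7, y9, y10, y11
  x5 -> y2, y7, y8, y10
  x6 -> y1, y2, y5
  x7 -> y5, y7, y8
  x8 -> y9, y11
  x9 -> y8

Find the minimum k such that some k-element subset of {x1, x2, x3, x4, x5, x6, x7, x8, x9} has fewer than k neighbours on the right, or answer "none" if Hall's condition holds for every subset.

none

A matching saturating every left vertex exists, for instance x1→y2, x2→y6, x3→y10, x4→y11, x5→y7, x6→y1, x7→y5, x8→y9, x9→y8.
By Hall's marriage theorem, this means |N(S)| ≥ |S| for every subset S, so no violating subset exists.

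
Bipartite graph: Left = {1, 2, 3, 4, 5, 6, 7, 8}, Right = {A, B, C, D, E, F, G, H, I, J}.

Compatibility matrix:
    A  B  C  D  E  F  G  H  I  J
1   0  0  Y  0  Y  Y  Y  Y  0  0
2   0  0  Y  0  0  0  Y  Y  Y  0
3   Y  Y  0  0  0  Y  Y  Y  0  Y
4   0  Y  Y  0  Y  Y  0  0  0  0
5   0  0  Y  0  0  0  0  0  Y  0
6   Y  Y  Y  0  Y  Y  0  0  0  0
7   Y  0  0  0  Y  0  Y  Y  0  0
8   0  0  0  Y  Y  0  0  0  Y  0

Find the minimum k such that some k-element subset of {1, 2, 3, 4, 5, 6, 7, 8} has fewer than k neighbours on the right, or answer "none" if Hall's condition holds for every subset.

A matching saturating every left vertex exists, for instance 1→H, 2→C, 3→J, 4→B, 5→I, 6→A, 7→G, 8→E.
By Hall's marriage theorem, this means |N(S)| ≥ |S| for every subset S, so no violating subset exists.

none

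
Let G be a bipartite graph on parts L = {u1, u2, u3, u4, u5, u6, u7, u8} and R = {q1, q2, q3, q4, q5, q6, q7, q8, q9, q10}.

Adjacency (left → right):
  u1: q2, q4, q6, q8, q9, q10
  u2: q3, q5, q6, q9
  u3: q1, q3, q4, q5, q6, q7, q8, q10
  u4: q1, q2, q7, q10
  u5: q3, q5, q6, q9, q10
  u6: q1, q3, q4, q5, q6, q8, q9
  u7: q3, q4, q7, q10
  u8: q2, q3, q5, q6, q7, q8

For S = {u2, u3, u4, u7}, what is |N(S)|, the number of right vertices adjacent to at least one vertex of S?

10

The union of neighbours of {u2, u3, u4, u7} is {q1, q2, q3, q4, q5, q6, q7, q8, q9, q10}, which has 10 elements.
Since |N(S)| = 10 ≥ |S| = 4, Hall's condition holds for this subset.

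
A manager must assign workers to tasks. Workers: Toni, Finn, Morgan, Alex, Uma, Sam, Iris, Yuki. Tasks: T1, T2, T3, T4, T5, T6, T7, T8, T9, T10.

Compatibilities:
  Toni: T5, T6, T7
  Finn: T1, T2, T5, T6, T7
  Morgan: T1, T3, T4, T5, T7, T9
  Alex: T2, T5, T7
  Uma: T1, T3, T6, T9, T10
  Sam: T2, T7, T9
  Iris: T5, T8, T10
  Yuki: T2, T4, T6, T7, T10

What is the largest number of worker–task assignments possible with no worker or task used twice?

A valid assignment of size 8: Toni-T6, Finn-T5, Morgan-T4, Alex-T7, Uma-T3, Sam-T9, Iris-T8, Yuki-T10.
All 8 workers are matched, so no larger matching exists.

8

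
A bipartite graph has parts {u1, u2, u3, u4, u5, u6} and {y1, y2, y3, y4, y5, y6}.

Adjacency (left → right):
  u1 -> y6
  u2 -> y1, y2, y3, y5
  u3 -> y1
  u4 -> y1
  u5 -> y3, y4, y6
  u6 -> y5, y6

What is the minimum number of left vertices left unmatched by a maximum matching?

1

For example, pair u1→y6, u2→y2, u3→y1, u5→y3, u6→y5.
The set {u3, u4} has only 1 neighbour ({y1}), so by Hall's theorem at most 5 of the 6 left vertices can be matched.
That matches 5 of the 6, leaving 1 unmatched; no matching can do better.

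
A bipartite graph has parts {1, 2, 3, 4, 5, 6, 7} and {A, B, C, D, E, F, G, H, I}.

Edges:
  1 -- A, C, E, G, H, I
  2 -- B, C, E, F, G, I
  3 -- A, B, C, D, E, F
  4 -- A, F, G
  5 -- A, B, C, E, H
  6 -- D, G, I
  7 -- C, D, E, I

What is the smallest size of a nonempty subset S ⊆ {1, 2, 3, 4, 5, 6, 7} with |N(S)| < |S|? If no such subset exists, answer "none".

A matching saturating every left vertex exists, for instance 1→I, 2→G, 3→A, 4→F, 5→H, 6→D, 7→E.
By Hall's marriage theorem, this means |N(S)| ≥ |S| for every subset S, so no violating subset exists.

none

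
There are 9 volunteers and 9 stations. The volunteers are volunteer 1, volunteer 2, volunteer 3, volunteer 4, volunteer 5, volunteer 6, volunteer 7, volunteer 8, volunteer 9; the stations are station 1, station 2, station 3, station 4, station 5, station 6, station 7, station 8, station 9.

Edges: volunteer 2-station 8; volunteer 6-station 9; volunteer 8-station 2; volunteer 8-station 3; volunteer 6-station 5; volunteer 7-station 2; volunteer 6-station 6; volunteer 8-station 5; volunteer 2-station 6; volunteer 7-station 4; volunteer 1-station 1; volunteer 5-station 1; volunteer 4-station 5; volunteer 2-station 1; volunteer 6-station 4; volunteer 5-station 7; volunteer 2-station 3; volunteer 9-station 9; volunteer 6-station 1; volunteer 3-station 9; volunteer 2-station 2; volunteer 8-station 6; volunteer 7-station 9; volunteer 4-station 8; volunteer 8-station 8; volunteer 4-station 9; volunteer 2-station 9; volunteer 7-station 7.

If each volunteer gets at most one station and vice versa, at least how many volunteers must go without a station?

1

For example, pair volunteer 1-station 1, volunteer 2-station 8, volunteer 3-station 9, volunteer 4-station 5, volunteer 5-station 7, volunteer 6-station 6, volunteer 7-station 4, volunteer 8-station 2.
The set {volunteer 3, volunteer 9} has only 1 neighbour ({station 9}), so by Hall's theorem at most 8 of the 9 volunteers can be matched.
That matches 8 of the 9, leaving 1 unmatched; no matching can do better.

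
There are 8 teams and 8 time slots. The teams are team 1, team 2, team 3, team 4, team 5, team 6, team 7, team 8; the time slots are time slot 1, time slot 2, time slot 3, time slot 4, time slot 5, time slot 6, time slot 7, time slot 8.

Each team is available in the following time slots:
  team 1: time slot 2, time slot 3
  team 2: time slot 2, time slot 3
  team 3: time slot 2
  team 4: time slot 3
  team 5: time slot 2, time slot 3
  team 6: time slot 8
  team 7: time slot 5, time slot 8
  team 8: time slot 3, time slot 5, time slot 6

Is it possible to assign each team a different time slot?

No

The set {team 1, team 2, team 3, team 4, team 5} has only 2 neighbours ({time slot 2, time slot 3}), so by Hall's theorem at most 5 of the 8 teams can be matched.
Hence no matching covers every team.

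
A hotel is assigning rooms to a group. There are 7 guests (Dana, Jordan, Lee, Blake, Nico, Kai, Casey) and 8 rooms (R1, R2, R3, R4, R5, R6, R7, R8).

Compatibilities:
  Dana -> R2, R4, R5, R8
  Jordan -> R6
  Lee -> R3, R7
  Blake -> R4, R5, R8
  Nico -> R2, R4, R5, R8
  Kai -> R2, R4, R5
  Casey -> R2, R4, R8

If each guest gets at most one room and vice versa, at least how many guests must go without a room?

1

One maximum matching: Dana-R2, Jordan-R6, Lee-R7, Blake-R8, Nico-R5, Kai-R4.
The set {Dana, Blake, Nico, Kai, Casey} has only 4 neighbours ({R2, R4, R5, R8}), so by Hall's theorem at most 6 of the 7 guests can be matched.
That matches 6 of the 7, leaving 1 unmatched; no matching can do better.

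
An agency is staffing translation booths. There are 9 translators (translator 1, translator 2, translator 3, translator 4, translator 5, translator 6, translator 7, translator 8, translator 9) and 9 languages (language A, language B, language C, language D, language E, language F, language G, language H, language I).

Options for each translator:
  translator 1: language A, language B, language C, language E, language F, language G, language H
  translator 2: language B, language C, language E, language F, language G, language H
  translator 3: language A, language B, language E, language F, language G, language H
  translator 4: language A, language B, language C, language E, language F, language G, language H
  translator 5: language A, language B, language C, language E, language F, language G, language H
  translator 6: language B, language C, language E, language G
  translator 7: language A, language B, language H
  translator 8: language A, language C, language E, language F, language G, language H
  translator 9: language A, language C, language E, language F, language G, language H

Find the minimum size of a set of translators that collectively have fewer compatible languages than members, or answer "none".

Take S = {translator 1, translator 2, translator 3, translator 4, translator 5, translator 6, translator 7, translator 8}. Its neighbourhood is {language A, language B, language C, language E, language F, language G, language H}, so |N(S)| = 7 < |S| = 8.
Every subset of size less than 8 has at least as many neighbours as members, so 8 is the minimum.

8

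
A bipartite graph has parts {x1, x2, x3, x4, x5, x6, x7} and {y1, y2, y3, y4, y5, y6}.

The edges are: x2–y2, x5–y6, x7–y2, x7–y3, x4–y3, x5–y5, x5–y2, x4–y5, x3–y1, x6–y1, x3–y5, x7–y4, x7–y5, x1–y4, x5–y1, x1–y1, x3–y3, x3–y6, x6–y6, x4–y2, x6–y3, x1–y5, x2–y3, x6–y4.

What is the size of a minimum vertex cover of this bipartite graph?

6

{y1, y2, y3, y4, y5, y6} is a vertex cover of size 6: every edge has an endpoint in this set.
No smaller cover exists because x1–y4, x2–y2, x3–y1, x4–y5, x5–y6, x6–y3 is a matching of size 6, and a cover must include an endpoint of each of these disjoint edges (König's theorem).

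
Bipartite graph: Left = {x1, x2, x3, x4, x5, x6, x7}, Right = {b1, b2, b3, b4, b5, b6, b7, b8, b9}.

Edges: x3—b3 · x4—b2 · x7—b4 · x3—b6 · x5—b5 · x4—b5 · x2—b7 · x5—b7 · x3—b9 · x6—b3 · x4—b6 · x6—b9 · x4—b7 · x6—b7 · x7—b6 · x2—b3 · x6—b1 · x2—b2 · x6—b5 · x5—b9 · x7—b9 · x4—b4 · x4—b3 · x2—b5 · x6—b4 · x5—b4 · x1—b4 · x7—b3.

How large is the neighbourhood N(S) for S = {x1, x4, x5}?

The union of neighbours of {x1, x4, x5} is {b2, b3, b4, b5, b6, b7, b9}, which has 7 elements.
Since |N(S)| = 7 ≥ |S| = 3, Hall's condition holds for this subset.

7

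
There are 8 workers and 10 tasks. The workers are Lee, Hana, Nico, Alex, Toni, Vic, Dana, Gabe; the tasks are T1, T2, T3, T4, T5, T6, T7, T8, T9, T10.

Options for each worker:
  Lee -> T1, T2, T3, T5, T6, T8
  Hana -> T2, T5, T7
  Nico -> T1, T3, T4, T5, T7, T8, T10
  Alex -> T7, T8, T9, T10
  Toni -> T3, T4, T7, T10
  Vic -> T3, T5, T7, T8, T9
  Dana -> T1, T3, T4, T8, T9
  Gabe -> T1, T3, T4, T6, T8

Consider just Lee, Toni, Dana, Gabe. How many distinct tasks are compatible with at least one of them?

The union of neighbours of {Lee, Toni, Dana, Gabe} is {T1, T2, T3, T4, T5, T6, T7, T8, T9, T10}, which has 10 elements.
Since |N(S)| = 10 ≥ |S| = 4, Hall's condition holds for this subset.

10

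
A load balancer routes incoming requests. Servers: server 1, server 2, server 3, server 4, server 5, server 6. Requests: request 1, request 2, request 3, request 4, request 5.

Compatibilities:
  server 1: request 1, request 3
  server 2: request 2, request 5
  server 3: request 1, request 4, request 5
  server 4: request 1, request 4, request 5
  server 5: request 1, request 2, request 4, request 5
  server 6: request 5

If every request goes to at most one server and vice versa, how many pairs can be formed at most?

A valid assignment of size 5: server 1→request 3, server 2→request 2, server 3→request 1, server 4→request 4, server 5→request 5.
The set {server 2, server 3, server 4, server 5, server 6} has only 4 neighbours ({request 1, request 2, request 4, request 5}), so by Hall's theorem at most 5 of the 6 servers can be matched.

5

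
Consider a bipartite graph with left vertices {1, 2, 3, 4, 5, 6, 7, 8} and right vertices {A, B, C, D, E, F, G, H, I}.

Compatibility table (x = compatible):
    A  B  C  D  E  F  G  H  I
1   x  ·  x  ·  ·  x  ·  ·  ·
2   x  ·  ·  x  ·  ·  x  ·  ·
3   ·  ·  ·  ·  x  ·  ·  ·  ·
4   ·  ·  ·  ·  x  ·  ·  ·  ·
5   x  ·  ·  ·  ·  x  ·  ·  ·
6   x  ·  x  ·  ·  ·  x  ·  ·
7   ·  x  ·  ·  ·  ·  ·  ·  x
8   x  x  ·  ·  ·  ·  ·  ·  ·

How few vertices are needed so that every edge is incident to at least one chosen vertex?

{1, 2, 5, 6, 7, 8, E} is a vertex cover of size 7: every edge has an endpoint in this set.
No smaller cover exists because 1–F, 2–G, 3–E, 5–A, 6–C, 7–I, 8–B is a matching of size 7, and a cover must include an endpoint of each of these disjoint edges (König's theorem).

7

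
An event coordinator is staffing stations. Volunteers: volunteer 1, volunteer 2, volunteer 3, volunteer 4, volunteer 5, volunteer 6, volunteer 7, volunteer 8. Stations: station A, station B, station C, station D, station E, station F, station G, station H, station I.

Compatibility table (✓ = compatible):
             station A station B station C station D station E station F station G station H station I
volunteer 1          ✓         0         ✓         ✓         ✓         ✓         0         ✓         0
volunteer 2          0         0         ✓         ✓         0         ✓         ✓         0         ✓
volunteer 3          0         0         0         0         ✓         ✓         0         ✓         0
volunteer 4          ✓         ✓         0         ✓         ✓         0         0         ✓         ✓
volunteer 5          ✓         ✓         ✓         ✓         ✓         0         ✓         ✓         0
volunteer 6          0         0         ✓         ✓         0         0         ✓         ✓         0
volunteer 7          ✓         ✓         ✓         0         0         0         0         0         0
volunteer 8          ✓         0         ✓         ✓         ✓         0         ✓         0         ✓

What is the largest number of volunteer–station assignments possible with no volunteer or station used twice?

8

A valid assignment of size 8: volunteer 1→station F, volunteer 2→station G, volunteer 3→station H, volunteer 4→station B, volunteer 5→station C, volunteer 6→station D, volunteer 7→station A, volunteer 8→station I.
All 8 volunteers are matched, so no larger matching exists.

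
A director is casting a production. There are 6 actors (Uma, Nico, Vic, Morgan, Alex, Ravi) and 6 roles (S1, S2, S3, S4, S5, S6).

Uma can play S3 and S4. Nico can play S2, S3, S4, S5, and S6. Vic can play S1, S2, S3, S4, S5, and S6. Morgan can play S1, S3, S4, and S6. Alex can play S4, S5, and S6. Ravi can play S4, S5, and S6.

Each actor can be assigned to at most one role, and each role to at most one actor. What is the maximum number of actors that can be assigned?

6

For example, pair Uma-S3, Nico-S5, Vic-S2, Morgan-S1, Alex-S6, Ravi-S4.
All 6 actors are matched, so no larger matching exists.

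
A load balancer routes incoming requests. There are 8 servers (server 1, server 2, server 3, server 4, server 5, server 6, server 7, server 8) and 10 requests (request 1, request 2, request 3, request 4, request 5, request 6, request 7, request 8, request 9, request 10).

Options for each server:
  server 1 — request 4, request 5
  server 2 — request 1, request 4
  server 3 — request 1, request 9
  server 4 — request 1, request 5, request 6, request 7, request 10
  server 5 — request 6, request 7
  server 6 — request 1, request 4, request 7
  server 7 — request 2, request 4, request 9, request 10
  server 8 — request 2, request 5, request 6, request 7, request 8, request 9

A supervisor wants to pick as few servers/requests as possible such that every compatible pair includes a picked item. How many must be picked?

The 8 edges server 1–request 5, server 2–request 1, server 3–request 9, server 4–request 10, server 5–request 6, server 6–request 4, server 7–request 2, server 8–request 7 form a matching, so any vertex cover needs at least 8 vertices (one per matched edge).
Conversely {server 1, server 2, server 3, server 4, server 5, server 6, server 7, server 8} meets every edge and has exactly 8 vertices, so 8 is optimal.

8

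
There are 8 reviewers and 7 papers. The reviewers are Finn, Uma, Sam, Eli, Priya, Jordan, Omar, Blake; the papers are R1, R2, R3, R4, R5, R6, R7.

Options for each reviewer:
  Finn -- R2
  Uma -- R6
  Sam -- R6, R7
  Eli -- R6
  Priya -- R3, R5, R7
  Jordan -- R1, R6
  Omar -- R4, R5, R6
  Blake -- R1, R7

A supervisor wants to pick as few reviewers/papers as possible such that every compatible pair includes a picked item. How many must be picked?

6

{Finn, Priya, Omar, R1, R6, R7} is a vertex cover of size 6: every edge has an endpoint in this set.
No smaller cover exists because Finn–R2, Uma–R6, Sam–R7, Priya–R5, Jordan–R1, Omar–R4 is a matching of size 6, and a cover must include an endpoint of each of these disjoint edges (König's theorem).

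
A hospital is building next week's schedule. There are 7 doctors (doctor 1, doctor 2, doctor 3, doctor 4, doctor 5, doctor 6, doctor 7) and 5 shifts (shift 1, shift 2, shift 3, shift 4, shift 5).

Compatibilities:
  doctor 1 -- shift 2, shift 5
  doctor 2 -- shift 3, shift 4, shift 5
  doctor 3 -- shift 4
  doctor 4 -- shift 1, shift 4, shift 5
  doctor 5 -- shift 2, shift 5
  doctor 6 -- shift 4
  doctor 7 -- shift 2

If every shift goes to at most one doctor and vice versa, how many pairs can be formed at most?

5

A valid assignment of size 5: doctor 1–shift 2, doctor 2–shift 3, doctor 3–shift 4, doctor 4–shift 1, doctor 5–shift 5.
The set {doctor 1, doctor 3, doctor 5, doctor 6, doctor 7} has only 3 neighbours ({shift 2, shift 4, shift 5}), so by Hall's theorem at most 5 of the 7 doctors can be matched.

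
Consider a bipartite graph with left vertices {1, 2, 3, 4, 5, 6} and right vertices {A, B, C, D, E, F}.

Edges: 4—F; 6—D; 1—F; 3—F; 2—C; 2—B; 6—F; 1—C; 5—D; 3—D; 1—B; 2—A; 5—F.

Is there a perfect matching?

No

The set {3, 4, 5, 6} has only 2 neighbours ({D, F}), so by Hall's theorem at most 4 of the 6 left vertices can be matched.
Hence no matching covers every left vertex.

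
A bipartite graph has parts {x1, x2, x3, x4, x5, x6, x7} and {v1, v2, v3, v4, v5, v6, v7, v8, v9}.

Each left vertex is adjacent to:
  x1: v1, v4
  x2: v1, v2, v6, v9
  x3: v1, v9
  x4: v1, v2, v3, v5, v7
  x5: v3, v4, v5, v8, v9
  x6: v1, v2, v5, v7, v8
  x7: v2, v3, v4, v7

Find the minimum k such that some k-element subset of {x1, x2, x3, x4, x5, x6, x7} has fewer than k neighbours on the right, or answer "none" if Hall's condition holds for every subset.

none

A matching saturating every left vertex exists, for instance x1→v4, x2→v6, x3→v9, x4→v3, x5→v5, x6→v1, x7→v2.
By Hall's marriage theorem, this means |N(S)| ≥ |S| for every subset S, so no violating subset exists.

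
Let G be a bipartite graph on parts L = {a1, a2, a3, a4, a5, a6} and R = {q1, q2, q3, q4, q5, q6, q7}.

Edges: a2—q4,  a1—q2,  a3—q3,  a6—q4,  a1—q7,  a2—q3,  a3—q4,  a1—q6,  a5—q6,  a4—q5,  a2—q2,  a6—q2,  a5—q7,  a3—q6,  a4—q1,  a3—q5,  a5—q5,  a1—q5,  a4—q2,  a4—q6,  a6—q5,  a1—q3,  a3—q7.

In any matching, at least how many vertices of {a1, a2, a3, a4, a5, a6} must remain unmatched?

A valid assignment of size 6: a1-q7, a2-q4, a3-q3, a4-q6, a5-q5, a6-q2.
All 6 left vertices are matched, so no larger matching exists.
That matches 6 of the 6, leaving 0 unmatched; no matching can do better.

0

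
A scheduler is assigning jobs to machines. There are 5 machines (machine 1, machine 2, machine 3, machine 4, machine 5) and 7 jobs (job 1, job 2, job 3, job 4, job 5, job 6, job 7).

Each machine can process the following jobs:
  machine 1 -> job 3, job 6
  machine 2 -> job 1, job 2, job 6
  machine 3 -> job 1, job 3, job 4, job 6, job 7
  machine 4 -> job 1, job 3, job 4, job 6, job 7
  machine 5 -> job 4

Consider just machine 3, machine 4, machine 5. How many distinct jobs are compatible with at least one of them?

5

The union of neighbours of {machine 3, machine 4, machine 5} is {job 1, job 3, job 4, job 6, job 7}, which has 5 elements.
Since |N(S)| = 5 ≥ |S| = 3, Hall's condition holds for this subset.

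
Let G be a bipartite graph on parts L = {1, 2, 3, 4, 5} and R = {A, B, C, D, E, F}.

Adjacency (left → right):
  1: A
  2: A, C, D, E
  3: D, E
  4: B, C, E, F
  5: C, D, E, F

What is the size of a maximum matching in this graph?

5

One maximum matching: 1→A, 2→C, 3→D, 4→B, 5→E.
All 5 left vertices are matched, so no larger matching exists.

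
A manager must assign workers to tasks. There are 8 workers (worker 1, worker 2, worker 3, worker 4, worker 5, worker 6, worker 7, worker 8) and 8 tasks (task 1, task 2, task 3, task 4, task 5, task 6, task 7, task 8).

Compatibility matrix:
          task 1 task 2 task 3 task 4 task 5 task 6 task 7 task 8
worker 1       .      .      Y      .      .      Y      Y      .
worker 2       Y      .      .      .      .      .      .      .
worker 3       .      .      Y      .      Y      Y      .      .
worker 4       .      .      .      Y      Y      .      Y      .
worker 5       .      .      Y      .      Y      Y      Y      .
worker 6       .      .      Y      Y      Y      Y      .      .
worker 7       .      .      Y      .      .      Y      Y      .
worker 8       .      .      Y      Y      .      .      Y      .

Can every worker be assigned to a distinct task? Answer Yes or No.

The set {worker 1, worker 3, worker 4, worker 5, worker 6, worker 7, worker 8} has only 5 neighbours ({task 3, task 4, task 5, task 6, task 7}), so by Hall's theorem at most 6 of the 8 workers can be matched.
Hence no matching covers every worker.

No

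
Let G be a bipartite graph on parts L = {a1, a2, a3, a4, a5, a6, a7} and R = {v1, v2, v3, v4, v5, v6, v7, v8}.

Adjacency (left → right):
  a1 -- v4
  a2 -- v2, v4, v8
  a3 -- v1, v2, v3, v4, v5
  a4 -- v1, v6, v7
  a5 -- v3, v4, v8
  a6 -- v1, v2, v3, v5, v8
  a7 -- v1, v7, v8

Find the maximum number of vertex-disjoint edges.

For example, pair a1-v4, a2-v2, a3-v1, a4-v6, a5-v8, a6-v3, a7-v7.
This saturates every left vertex, so 7 is the maximum.

7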